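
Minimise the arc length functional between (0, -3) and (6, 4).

Arc-length functional: J[y] = ∫ sqrt(1 + (y')^2) dx.
Lagrangian L = sqrt(1 + (y')^2) has no explicit y dependence, so ∂L/∂y = 0 and the Euler-Lagrange equation gives
    d/dx( y' / sqrt(1 + (y')^2) ) = 0  ⇒  y' / sqrt(1 + (y')^2) = const.
Hence y' is constant, so y(x) is affine.
Fitting the endpoints (0, -3) and (6, 4):
    slope m = (4 − (-3)) / (6 − 0) = 7/6,
    intercept c = (-3) − m·0 = -3.
Extremal: y(x) = (7/6) x - 3.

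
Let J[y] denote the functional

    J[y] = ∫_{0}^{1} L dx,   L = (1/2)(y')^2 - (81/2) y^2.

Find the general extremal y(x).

The Lagrangian is L = (1/2)(y')^2 - (81/2) y^2.
∂L/∂y = -81y.
∂L/∂y' = y'.
The Euler-Lagrange equation d/dx(∂L/∂y') − ∂L/∂y = 0 becomes:
    y'' + 81 y = 0
General solution: y(x) = A sin(9x) + B cos(9x), where A and B are arbitrary constants fixed by the endpoint conditions.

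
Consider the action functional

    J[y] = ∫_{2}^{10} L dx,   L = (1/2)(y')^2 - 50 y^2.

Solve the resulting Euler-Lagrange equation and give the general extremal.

The Lagrangian is L = (1/2)(y')^2 - 50 y^2.
∂L/∂y = -100y.
∂L/∂y' = y'.
The Euler-Lagrange equation d/dx(∂L/∂y') − ∂L/∂y = 0 becomes:
    y'' + 100 y = 0
General solution: y(x) = A sin(10x) + B cos(10x), where A and B are arbitrary constants fixed by the endpoint conditions.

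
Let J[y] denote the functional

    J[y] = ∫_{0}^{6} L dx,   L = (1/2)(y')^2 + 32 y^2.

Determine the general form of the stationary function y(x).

The Lagrangian is L = (1/2)(y')^2 + 32 y^2.
∂L/∂y = 64y.
∂L/∂y' = y'.
The Euler-Lagrange equation d/dx(∂L/∂y') − ∂L/∂y = 0 becomes:
    y'' - 64 y = 0
General solution: y(x) = A e^(8x) + B e^(-8x), where A and B are arbitrary constants fixed by the endpoint conditions.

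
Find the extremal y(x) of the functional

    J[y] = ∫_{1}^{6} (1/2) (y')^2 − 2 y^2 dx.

The Lagrangian is L = (1/2) (y')^2 − 2 y^2.
Compute ∂L/∂y = -4y, ∂L/∂y' = y'.
The Euler-Lagrange equation d/dx(∂L/∂y') − ∂L/∂y = 0 reduces to
    y'' + 4 y = 0.
Its general solution is
    y(x) = A sin(2x) + B cos(2x),
with A, B fixed by the endpoint conditions.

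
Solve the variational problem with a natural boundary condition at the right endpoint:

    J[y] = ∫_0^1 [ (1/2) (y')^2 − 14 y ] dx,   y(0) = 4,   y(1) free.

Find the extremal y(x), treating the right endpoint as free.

The Lagrangian L = (1/2) (y')^2 − 14 y gives
    ∂L/∂y = −14,   ∂L/∂y' = y'.
Euler-Lagrange: d/dx(y') − (−14) = 0, i.e. y'' + 14 = 0, so
    y(x) = −(14/2) x^2 + C1 x + C2.
Fixed left endpoint y(0) = 4 ⇒ C2 = 4.
The right endpoint x = 1 is free, so the natural (transversality) condition is ∂L/∂y' |_{x=1} = 0, i.e. y'(1) = 0.
Compute y'(x) = −14 x + C1, so y'(1) = −14 + C1 = 0 ⇒ C1 = 14.
Therefore the extremal is
    y(x) = −7 x^2 + 14 x + 4.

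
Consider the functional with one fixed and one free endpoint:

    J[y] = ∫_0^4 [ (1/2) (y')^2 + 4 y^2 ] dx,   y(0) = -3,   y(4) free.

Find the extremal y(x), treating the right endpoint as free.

The Lagrangian L = (1/2) (y')^2 + 4 y^2 gives
    ∂L/∂y = 8 y,   ∂L/∂y' = y'.
Euler-Lagrange: y'' − 8 y = 0.
With k = sqrt(8), the general solution is
    y(x) = A cosh(sqrt(8) x) + B sinh(sqrt(8) x).
Fixed left endpoint y(0) = -3 ⇒ A = -3.
The right endpoint x = 4 is free, so the natural (transversality) condition is ∂L/∂y' |_{x=4} = 0, i.e. y'(4) = 0.
Compute y'(x) = A k sinh(k x) + B k cosh(k x), so
    y'(4) = A k sinh(k·4) + B k cosh(k·4) = 0
    ⇒ B = −A tanh(k·4) = 3 tanh(sqrt(8)·4).
Therefore the extremal is
    y(x) = −3 cosh(sqrt(8) x) + 3 tanh(sqrt(8)·4) sinh(sqrt(8) x).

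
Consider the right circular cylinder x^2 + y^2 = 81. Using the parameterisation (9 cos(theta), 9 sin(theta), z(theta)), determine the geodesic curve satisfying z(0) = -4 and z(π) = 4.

Parameterise the cylinder of radius R = 9 as
    r(θ) = (9 cos θ, 9 sin θ, z(θ)).
The arc-length element is
    ds = sqrt(81 + (dz/dθ)^2) dθ,
so the Lagrangian is L = sqrt(81 + z'^2).
L depends on z' only, not on z or θ, so ∂L/∂z = 0 and
    ∂L/∂z' = z' / sqrt(81 + z'^2).
The Euler-Lagrange equation gives
    d/dθ( z' / sqrt(81 + z'^2) ) = 0,
so z' is constant. Integrating once:
    z(θ) = a θ + b,
a helix on the cylinder (a straight line when the cylinder is unrolled). The constants a, b are determined by the endpoint conditions.
With endpoint conditions z(0) = -4 and z(π) = 4: from z(0) = b we get b = -4, and a·π + -4 = 4 gives a = 8/π, so
    z(θ) = (8/π) θ − 4.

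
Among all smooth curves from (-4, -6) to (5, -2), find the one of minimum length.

Arc-length functional: J[y] = ∫ sqrt(1 + (y')^2) dx.
Lagrangian L = sqrt(1 + (y')^2) has no explicit y dependence, so ∂L/∂y = 0 and the Euler-Lagrange equation gives
    d/dx( y' / sqrt(1 + (y')^2) ) = 0  ⇒  y' / sqrt(1 + (y')^2) = const.
Hence y' is constant, so y(x) is affine.
Fitting the endpoints (-4, -6) and (5, -2):
    slope m = ((-2) − (-6)) / (5 − (-4)) = 4/9,
    intercept c = (-6) − m·(-4) = -38/9.
Extremal: y(x) = (4/9) x - 38/9.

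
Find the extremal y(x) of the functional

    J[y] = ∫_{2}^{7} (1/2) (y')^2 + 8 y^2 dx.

The Lagrangian is L = (1/2) (y')^2 + 8 y^2.
Compute ∂L/∂y = 16y, ∂L/∂y' = y'.
The Euler-Lagrange equation d/dx(∂L/∂y') − ∂L/∂y = 0 reduces to
    y'' − 16 y = 0.
Its general solution is
    y(x) = A e^(4x) + B e^(−4x),
with A, B fixed by the endpoint conditions.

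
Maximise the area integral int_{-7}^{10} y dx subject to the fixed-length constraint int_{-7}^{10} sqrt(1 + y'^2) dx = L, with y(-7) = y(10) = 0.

Set up the augmented Lagrangian using a multiplier λ for the length constraint:
    F(y, y') = y − λ sqrt(1 + y'^2).
F has no explicit x dependence, so the Beltrami identity yields a first integral
    F − y' ∂F/∂y' = C.
Compute ∂F/∂y' = −λ y' / sqrt(1 + y'^2). Then
    y − λ sqrt(1 + y'^2) + λ y'^2 / sqrt(1 + y'^2) = C
    ⇒  y − λ / sqrt(1 + y'^2) = C.
Solving for y' and integrating gives
    (x − a)^2 + (y − b)^2 = λ^2,
a circular arc of radius λ. The constants a, b are determined by the endpoint conditions y(-7) = y(10) = 0, and λ is fixed implicitly by the length constraint
    ∫_{-7}^{10} sqrt(1 + y'^2) dx = L.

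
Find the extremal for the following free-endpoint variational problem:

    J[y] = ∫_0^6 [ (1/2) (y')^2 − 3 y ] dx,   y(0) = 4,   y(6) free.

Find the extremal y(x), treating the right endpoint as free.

The Lagrangian L = (1/2) (y')^2 − 3 y gives
    ∂L/∂y = −3,   ∂L/∂y' = y'.
Euler-Lagrange: d/dx(y') − (−3) = 0, i.e. y'' + 3 = 0, so
    y(x) = −(3/2) x^2 + C1 x + C2.
Fixed left endpoint y(0) = 4 ⇒ C2 = 4.
The right endpoint x = 6 is free, so the natural (transversality) condition is ∂L/∂y' |_{x=6} = 0, i.e. y'(6) = 0.
Compute y'(x) = −3 x + C1, so y'(6) = −18 + C1 = 0 ⇒ C1 = 18.
Therefore the extremal is
    y(x) = −(3/2) x^2 + 18 x + 4.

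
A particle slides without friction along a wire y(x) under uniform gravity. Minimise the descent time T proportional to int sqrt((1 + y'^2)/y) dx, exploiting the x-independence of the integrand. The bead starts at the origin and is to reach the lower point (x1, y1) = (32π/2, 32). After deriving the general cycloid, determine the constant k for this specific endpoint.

The Lagrangian L = sqrt((1 + y'^2) / y) has no explicit x dependence, so the Beltrami identity applies:
    L − y' ∂L/∂y' = C.
Compute ∂L/∂y' = y' / sqrt(y (1 + y'^2)).
Substitute:
    sqrt((1 + y'^2)/y) − y'·y' / sqrt(y (1 + y'^2))
    = (1 + y'^2) / sqrt(y (1 + y'^2)) − y'^2 / sqrt(y (1 + y'^2))
    = 1 / sqrt(y (1 + y'^2)) = C.
Squaring and rearranging gives the first integral
    y (1 + y'^2) = 1/C^2 =: k   (constant).
Solving this first-order ODE by the substitution
    y = (k/2)(1 − cos θ)
yields the cycloid parameterisation
    x(θ) = (k/2)(θ − sin θ),   y(θ) = (k/2)(1 − cos θ).
The constant k is fixed by the endpoint condition.
Now fit the given lower endpoint (x1, y1) = (32π/2, 32). At the bottom of the first arch (θ = π), the parametric equations give
    y(π) = (k/2)(1 − cos π) = k,
    x(π) = (k/2)(π − sin π) = kπ/2.
Matching y(π) = 32 gives k = 32, consistent with x(π) = 32π/2. Therefore the specific cycloid is
    x(θ) = (32/2)(θ − sin θ),   y(θ) = (32/2)(1 − cos θ).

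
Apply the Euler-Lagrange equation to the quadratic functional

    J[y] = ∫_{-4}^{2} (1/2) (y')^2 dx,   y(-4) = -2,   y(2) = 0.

The Lagrangian is L = (1/2) (y')^2.
Compute ∂L/∂y = 0, ∂L/∂y' = y'.
The Euler-Lagrange equation d/dx(∂L/∂y') − ∂L/∂y = 0 reduces to
    y'' = 0.
Its general solution is
    y(x) = A x + B,
with A, B fixed by the endpoint conditions.
Applying the endpoint conditions y(-4) = -2 and y(2) = 0: solve A·-4 + B = -2 and A·2 + B = 0. Subtracting gives A(2 − -4) = 0 − -2, so A = 1/3, and B = -2 − A·-4 = -2/3. Therefore
    y(x) = (1/3) x - 2/3.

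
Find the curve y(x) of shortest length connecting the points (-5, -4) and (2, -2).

Arc-length functional: J[y] = ∫ sqrt(1 + (y')^2) dx.
Lagrangian L = sqrt(1 + (y')^2) has no explicit y dependence, so ∂L/∂y = 0 and the Euler-Lagrange equation gives
    d/dx( y' / sqrt(1 + (y')^2) ) = 0  ⇒  y' / sqrt(1 + (y')^2) = const.
Hence y' is constant, so y(x) is affine.
Fitting the endpoints (-5, -4) and (2, -2):
    slope m = ((-2) − (-4)) / (2 − (-5)) = 2/7,
    intercept c = (-4) − m·(-5) = -18/7.
Extremal: y(x) = (2/7) x - 18/7.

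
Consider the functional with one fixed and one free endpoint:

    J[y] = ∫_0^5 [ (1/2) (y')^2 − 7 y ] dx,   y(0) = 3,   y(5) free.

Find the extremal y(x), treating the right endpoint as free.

The Lagrangian L = (1/2) (y')^2 − 7 y gives
    ∂L/∂y = −7,   ∂L/∂y' = y'.
Euler-Lagrange: d/dx(y') − (−7) = 0, i.e. y'' + 7 = 0, so
    y(x) = −(7/2) x^2 + C1 x + C2.
Fixed left endpoint y(0) = 3 ⇒ C2 = 3.
The right endpoint x = 5 is free, so the natural (transversality) condition is ∂L/∂y' |_{x=5} = 0, i.e. y'(5) = 0.
Compute y'(x) = −7 x + C1, so y'(5) = −35 + C1 = 0 ⇒ C1 = 35.
Therefore the extremal is
    y(x) = −(7/2) x^2 + 35 x + 3.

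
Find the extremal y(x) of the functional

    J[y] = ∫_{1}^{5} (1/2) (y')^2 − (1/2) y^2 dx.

The Lagrangian is L = (1/2) (y')^2 − (1/2) y^2.
Compute ∂L/∂y = -y, ∂L/∂y' = y'.
The Euler-Lagrange equation d/dx(∂L/∂y') − ∂L/∂y = 0 reduces to
    y'' + y = 0.
Its general solution is
    y(x) = A sin(x) + B cos(x),
with A, B fixed by the endpoint conditions.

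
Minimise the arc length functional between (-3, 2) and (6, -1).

Arc-length functional: J[y] = ∫ sqrt(1 + (y')^2) dx.
Lagrangian L = sqrt(1 + (y')^2) has no explicit y dependence, so ∂L/∂y = 0 and the Euler-Lagrange equation gives
    d/dx( y' / sqrt(1 + (y')^2) ) = 0  ⇒  y' / sqrt(1 + (y')^2) = const.
Hence y' is constant, so y(x) is affine.
Fitting the endpoints (-3, 2) and (6, -1):
    slope m = ((-1) − 2) / (6 − (-3)) = -1/3,
    intercept c = 2 − m·(-3) = 1.
Extremal: y(x) = (-1/3) x + 1.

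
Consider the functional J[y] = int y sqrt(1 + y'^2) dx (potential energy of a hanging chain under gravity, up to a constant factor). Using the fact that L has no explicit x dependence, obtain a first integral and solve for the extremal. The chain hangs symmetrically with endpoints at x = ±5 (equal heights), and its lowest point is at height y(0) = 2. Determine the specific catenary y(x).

The Lagrangian L(y, y') = y sqrt(1 + y'^2) has no explicit x dependence, so the Beltrami identity applies:
    L − y' ∂L/∂y' = C.
Compute ∂L/∂y' = y · y' / sqrt(1 + y'^2). Then
    L − y' ∂L/∂y'
    = y sqrt(1 + y'^2) − y · y'^2 / sqrt(1 + y'^2)
    = y (1 + y'^2 − y'^2) / sqrt(1 + y'^2)
    = y / sqrt(1 + y'^2) = C.
Squaring gives y^2 = C^2 (1 + y'^2), i.e.
    y'^2 = y^2 / C^2 − 1.
Separating variables,
    dy / sqrt(y^2 − C^2) = dx / C,
and integrating gives arccosh(y / C) = (x − a)/C, so
    y(x) = C cosh((x − a)/C),
the catenary. The constants C and a are fixed by the two endpoint conditions (and, for the hanging-chain problem, the length constraint selects C).
Now fit the given data. The endpoints x = ±5 are symmetric at equal height, so the catenary is even about its minimum: a = 0 and y(x) = C cosh(x/C). The lowest point is y(0) = C cosh(0) = C, and we are told y(0) = 2, so C = 2. Therefore
    y(x) = 2 cosh(x/2),
and at the endpoints
    y(±5) = 2 cosh(5/2).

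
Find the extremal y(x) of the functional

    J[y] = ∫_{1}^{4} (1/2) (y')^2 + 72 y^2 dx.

The Lagrangian is L = (1/2) (y')^2 + 72 y^2.
Compute ∂L/∂y = 144y, ∂L/∂y' = y'.
The Euler-Lagrange equation d/dx(∂L/∂y') − ∂L/∂y = 0 reduces to
    y'' − 144 y = 0.
Its general solution is
    y(x) = A e^(12x) + B e^(−12x),
with A, B fixed by the endpoint conditions.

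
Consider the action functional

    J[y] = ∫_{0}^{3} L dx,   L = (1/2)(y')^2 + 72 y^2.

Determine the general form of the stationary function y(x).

The Lagrangian is L = (1/2)(y')^2 + 72 y^2.
∂L/∂y = 144y.
∂L/∂y' = y'.
The Euler-Lagrange equation d/dx(∂L/∂y') − ∂L/∂y = 0 becomes:
    y'' - 144 y = 0
General solution: y(x) = A e^(12x) + B e^(-12x), where A and B are arbitrary constants fixed by the endpoint conditions.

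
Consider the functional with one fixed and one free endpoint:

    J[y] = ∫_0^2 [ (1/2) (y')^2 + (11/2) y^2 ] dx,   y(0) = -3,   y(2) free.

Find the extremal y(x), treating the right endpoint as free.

The Lagrangian L = (1/2) (y')^2 + (11/2) y^2 gives
    ∂L/∂y = 11 y,   ∂L/∂y' = y'.
Euler-Lagrange: y'' − 11 y = 0.
With k = sqrt(11), the general solution is
    y(x) = A cosh(sqrt(11) x) + B sinh(sqrt(11) x).
Fixed left endpoint y(0) = -3 ⇒ A = -3.
The right endpoint x = 2 is free, so the natural (transversality) condition is ∂L/∂y' |_{x=2} = 0, i.e. y'(2) = 0.
Compute y'(x) = A k sinh(k x) + B k cosh(k x), so
    y'(2) = A k sinh(k·2) + B k cosh(k·2) = 0
    ⇒ B = −A tanh(k·2) = 3 tanh(sqrt(11)·2).
Therefore the extremal is
    y(x) = −3 cosh(sqrt(11) x) + 3 tanh(sqrt(11)·2) sinh(sqrt(11) x).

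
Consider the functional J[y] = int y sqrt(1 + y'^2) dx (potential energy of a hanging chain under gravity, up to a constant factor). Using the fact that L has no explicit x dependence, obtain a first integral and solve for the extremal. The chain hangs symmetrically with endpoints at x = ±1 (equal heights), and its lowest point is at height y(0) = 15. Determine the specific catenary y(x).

The Lagrangian L(y, y') = y sqrt(1 + y'^2) has no explicit x dependence, so the Beltrami identity applies:
    L − y' ∂L/∂y' = C.
Compute ∂L/∂y' = y · y' / sqrt(1 + y'^2). Then
    L − y' ∂L/∂y'
    = y sqrt(1 + y'^2) − y · y'^2 / sqrt(1 + y'^2)
    = y (1 + y'^2 − y'^2) / sqrt(1 + y'^2)
    = y / sqrt(1 + y'^2) = C.
Squaring gives y^2 = C^2 (1 + y'^2), i.e.
    y'^2 = y^2 / C^2 − 1.
Separating variables,
    dy / sqrt(y^2 − C^2) = dx / C,
and integrating gives arccosh(y / C) = (x − a)/C, so
    y(x) = C cosh((x − a)/C),
the catenary. The constants C and a are fixed by the two endpoint conditions (and, for the hanging-chain problem, the length constraint selects C).
Now fit the given data. The endpoints x = ±1 are symmetric at equal height, so the catenary is even about its minimum: a = 0 and y(x) = C cosh(x/C). The lowest point is y(0) = C cosh(0) = C, and we are told y(0) = 15, so C = 15. Therefore
    y(x) = 15 cosh(x/15),
and at the endpoints
    y(±1) = 15 cosh(1/15).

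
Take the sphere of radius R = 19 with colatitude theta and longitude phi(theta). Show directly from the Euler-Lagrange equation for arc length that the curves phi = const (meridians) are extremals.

On the sphere of radius R = 19 with spherical coordinates (θ, φ), the induced metric is
    ds^2 = 361(dθ^2 + sin^2(θ) dφ^2).
Using θ as the parameter, the arc-length functional becomes
    J[φ] = ∫ 19 sqrt(1 + sin^2(θ) (dφ/dθ)^2) dθ.
So L = 19 sqrt(1 + sin^2(θ) φ'^2). Compute
    ∂L/∂φ = 0  (L has no explicit φ dependence),
    ∂L/∂φ' = 19 sin^2(θ) φ' / sqrt(1 + sin^2(θ) φ'^2).
For the candidate φ(θ) = c (constant), φ' = 0, so ∂L/∂φ' evaluated along the candidate vanishes, and ∂L/∂φ is identically zero. Hence
    d/dθ(∂L/∂φ') − ∂L/∂φ = 0
is satisfied. Therefore meridians φ = const are extremals of arc length — they are geodesics on the sphere.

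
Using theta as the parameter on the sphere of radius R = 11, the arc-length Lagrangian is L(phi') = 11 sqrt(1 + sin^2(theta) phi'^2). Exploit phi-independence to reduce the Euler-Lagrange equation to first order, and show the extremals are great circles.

On the sphere of radius R = 11 with spherical coordinates (θ, φ), the induced metric is
    ds^2 = 121(dθ^2 + sin^2(θ) dφ^2).
Parameterise by θ; the arc-length functional is
    J[φ] = ∫ 11 sqrt(1 + sin^2(θ) (dφ/dθ)^2) dθ,
so L = 11 sqrt(1 + sin^2(θ) φ'^2). Compute
    ∂L/∂φ = 0  (L has no explicit φ dependence),
    ∂L/∂φ' = 11 sin^2(θ) φ' / sqrt(1 + sin^2(θ) φ'^2).
Since ∂L/∂φ = 0, the Euler-Lagrange equation
    d/dθ(∂L/∂φ') − ∂L/∂φ = 0
reduces to d/dθ(∂L/∂φ') = 0, i.e. the momentum conjugate to φ is conserved:
    11 sin^2(θ) φ' / sqrt(1 + sin^2(θ) φ'^2) = C.
The overall factor of 11 is constant, so dividing through gives Clairaut's relation sin^2(θ) φ' / sqrt(1 + sin^2(θ) φ'^2) = C' (with C' = C/11). Solving for φ' and integrating gives the great-circle family
    cot(θ) = A cos(φ − φ_0),
i.e. the intersection of the sphere with a plane through the origin. The two constants A and φ_0 (equivalently C and one phase) are fixed by the two endpoint conditions.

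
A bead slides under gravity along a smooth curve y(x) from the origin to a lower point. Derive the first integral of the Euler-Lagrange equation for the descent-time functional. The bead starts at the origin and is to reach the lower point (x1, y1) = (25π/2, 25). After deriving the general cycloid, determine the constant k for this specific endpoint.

The Lagrangian L = sqrt((1 + y'^2) / y) has no explicit x dependence, so the Beltrami identity applies:
    L − y' ∂L/∂y' = C.
Compute ∂L/∂y' = y' / sqrt(y (1 + y'^2)).
Substitute:
    sqrt((1 + y'^2)/y) − y'·y' / sqrt(y (1 + y'^2))
    = (1 + y'^2) / sqrt(y (1 + y'^2)) − y'^2 / sqrt(y (1 + y'^2))
    = 1 / sqrt(y (1 + y'^2)) = C.
Squaring and rearranging gives the first integral
    y (1 + y'^2) = 1/C^2 =: k   (constant).
Solving this first-order ODE by the substitution
    y = (k/2)(1 − cos θ)
yields the cycloid parameterisation
    x(θ) = (k/2)(θ − sin θ),   y(θ) = (k/2)(1 − cos θ).
The constant k is fixed by the endpoint condition.
Now fit the given lower endpoint (x1, y1) = (25π/2, 25). At the bottom of the first arch (θ = π), the parametric equations give
    y(π) = (k/2)(1 − cos π) = k,
    x(π) = (k/2)(π − sin π) = kπ/2.
Matching y(π) = 25 gives k = 25, consistent with x(π) = 25π/2. Therefore the specific cycloid is
    x(θ) = (25/2)(θ − sin θ),   y(θ) = (25/2)(1 − cos θ).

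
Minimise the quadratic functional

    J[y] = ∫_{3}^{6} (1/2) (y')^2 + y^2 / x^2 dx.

The Lagrangian is L = (1/2) (y')^2 + y^2 / x^2.
Compute ∂L/∂y = 2y/x^2, ∂L/∂y' = y'.
The Euler-Lagrange equation d/dx(∂L/∂y') − ∂L/∂y = 0 reduces to
    y'' − 2/x^2 · y = 0  (x > 0).
Its general solution is
    y(x) = A x^2 + B / x,
with A, B fixed by the endpoint conditions.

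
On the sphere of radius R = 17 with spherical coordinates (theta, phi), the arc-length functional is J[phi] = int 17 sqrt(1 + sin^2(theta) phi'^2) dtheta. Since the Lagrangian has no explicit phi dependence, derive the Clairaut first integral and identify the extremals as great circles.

On the sphere of radius R = 17 with spherical coordinates (θ, φ), the induced metric is
    ds^2 = 289(dθ^2 + sin^2(θ) dφ^2).
Parameterise by θ; the arc-length functional is
    J[φ] = ∫ 17 sqrt(1 + sin^2(θ) (dφ/dθ)^2) dθ,
so L = 17 sqrt(1 + sin^2(θ) φ'^2). Compute
    ∂L/∂φ = 0  (L has no explicit φ dependence),
    ∂L/∂φ' = 17 sin^2(θ) φ' / sqrt(1 + sin^2(θ) φ'^2).
Since ∂L/∂φ = 0, the Euler-Lagrange equation
    d/dθ(∂L/∂φ') − ∂L/∂φ = 0
reduces to d/dθ(∂L/∂φ') = 0, i.e. the momentum conjugate to φ is conserved:
    17 sin^2(θ) φ' / sqrt(1 + sin^2(θ) φ'^2) = C.
The overall factor of 17 is constant, so dividing through gives Clairaut's relation sin^2(θ) φ' / sqrt(1 + sin^2(θ) φ'^2) = C' (with C' = C/17). Solving for φ' and integrating gives the great-circle family
    cot(θ) = A cos(φ − φ_0),
i.e. the intersection of the sphere with a plane through the origin. The two constants A and φ_0 (equivalently C and one phase) are fixed by the two endpoint conditions.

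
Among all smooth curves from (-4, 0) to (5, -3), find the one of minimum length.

Arc-length functional: J[y] = ∫ sqrt(1 + (y')^2) dx.
Lagrangian L = sqrt(1 + (y')^2) has no explicit y dependence, so ∂L/∂y = 0 and the Euler-Lagrange equation gives
    d/dx( y' / sqrt(1 + (y')^2) ) = 0  ⇒  y' / sqrt(1 + (y')^2) = const.
Hence y' is constant, so y(x) is affine.
Fitting the endpoints (-4, 0) and (5, -3):
    slope m = ((-3) − 0) / (5 − (-4)) = -1/3,
    intercept c = 0 − m·(-4) = -4/3.
Extremal: y(x) = (-1/3) x - 4/3.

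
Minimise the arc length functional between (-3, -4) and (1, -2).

Arc-length functional: J[y] = ∫ sqrt(1 + (y')^2) dx.
Lagrangian L = sqrt(1 + (y')^2) has no explicit y dependence, so ∂L/∂y = 0 and the Euler-Lagrange equation gives
    d/dx( y' / sqrt(1 + (y')^2) ) = 0  ⇒  y' / sqrt(1 + (y')^2) = const.
Hence y' is constant, so y(x) is affine.
Fitting the endpoints (-3, -4) and (1, -2):
    slope m = ((-2) − (-4)) / (1 − (-3)) = 1/2,
    intercept c = (-4) − m·(-3) = -5/2.
Extremal: y(x) = (1/2) x - 5/2.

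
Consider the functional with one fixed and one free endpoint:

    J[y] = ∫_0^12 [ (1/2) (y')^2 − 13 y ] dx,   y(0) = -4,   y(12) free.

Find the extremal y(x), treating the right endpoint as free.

The Lagrangian L = (1/2) (y')^2 − 13 y gives
    ∂L/∂y = −13,   ∂L/∂y' = y'.
Euler-Lagrange: d/dx(y') − (−13) = 0, i.e. y'' + 13 = 0, so
    y(x) = −(13/2) x^2 + C1 x + C2.
Fixed left endpoint y(0) = -4 ⇒ C2 = -4.
The right endpoint x = 12 is free, so the natural (transversality) condition is ∂L/∂y' |_{x=12} = 0, i.e. y'(12) = 0.
Compute y'(x) = −13 x + C1, so y'(12) = −156 + C1 = 0 ⇒ C1 = 156.
Therefore the extremal is
    y(x) = −(13/2) x^2 + 156 x − 4.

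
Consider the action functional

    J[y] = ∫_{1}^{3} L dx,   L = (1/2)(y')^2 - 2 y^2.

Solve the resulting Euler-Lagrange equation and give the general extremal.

The Lagrangian is L = (1/2)(y')^2 - 2 y^2.
∂L/∂y = -4y.
∂L/∂y' = y'.
The Euler-Lagrange equation d/dx(∂L/∂y') − ∂L/∂y = 0 becomes:
    y'' + 4 y = 0
General solution: y(x) = A sin(2x) + B cos(2x), where A and B are arbitrary constants fixed by the endpoint conditions.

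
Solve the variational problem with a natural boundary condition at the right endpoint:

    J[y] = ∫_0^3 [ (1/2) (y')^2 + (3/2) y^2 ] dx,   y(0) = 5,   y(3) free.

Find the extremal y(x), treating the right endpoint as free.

The Lagrangian L = (1/2) (y')^2 + (3/2) y^2 gives
    ∂L/∂y = 3 y,   ∂L/∂y' = y'.
Euler-Lagrange: y'' − 3 y = 0.
With k = sqrt(3), the general solution is
    y(x) = A cosh(sqrt(3) x) + B sinh(sqrt(3) x).
Fixed left endpoint y(0) = 5 ⇒ A = 5.
The right endpoint x = 3 is free, so the natural (transversality) condition is ∂L/∂y' |_{x=3} = 0, i.e. y'(3) = 0.
Compute y'(x) = A k sinh(k x) + B k cosh(k x), so
    y'(3) = A k sinh(k·3) + B k cosh(k·3) = 0
    ⇒ B = −A tanh(k·3) = − 5 tanh(sqrt(3)·3).
Therefore the extremal is
    y(x) = 5 cosh(sqrt(3) x) − 5 tanh(sqrt(3)·3) sinh(sqrt(3) x).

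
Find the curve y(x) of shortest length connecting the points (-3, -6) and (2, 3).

Arc-length functional: J[y] = ∫ sqrt(1 + (y')^2) dx.
Lagrangian L = sqrt(1 + (y')^2) has no explicit y dependence, so ∂L/∂y = 0 and the Euler-Lagrange equation gives
    d/dx( y' / sqrt(1 + (y')^2) ) = 0  ⇒  y' / sqrt(1 + (y')^2) = const.
Hence y' is constant, so y(x) is affine.
Fitting the endpoints (-3, -6) and (2, 3):
    slope m = (3 − (-6)) / (2 − (-3)) = 9/5,
    intercept c = (-6) − m·(-3) = -3/5.
Extremal: y(x) = (9/5) x - 3/5.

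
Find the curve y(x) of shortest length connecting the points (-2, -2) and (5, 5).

Arc-length functional: J[y] = ∫ sqrt(1 + (y')^2) dx.
Lagrangian L = sqrt(1 + (y')^2) has no explicit y dependence, so ∂L/∂y = 0 and the Euler-Lagrange equation gives
    d/dx( y' / sqrt(1 + (y')^2) ) = 0  ⇒  y' / sqrt(1 + (y')^2) = const.
Hence y' is constant, so y(x) is affine.
Fitting the endpoints (-2, -2) and (5, 5):
    slope m = (5 − (-2)) / (5 − (-2)) = 1,
    intercept c = (-2) − m·(-2) = 0.
Extremal: y(x) = x.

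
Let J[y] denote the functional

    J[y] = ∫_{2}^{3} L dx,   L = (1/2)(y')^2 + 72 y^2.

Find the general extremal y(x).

The Lagrangian is L = (1/2)(y')^2 + 72 y^2.
∂L/∂y = 144y.
∂L/∂y' = y'.
The Euler-Lagrange equation d/dx(∂L/∂y') − ∂L/∂y = 0 becomes:
    y'' - 144 y = 0
General solution: y(x) = A e^(12x) + B e^(-12x), where A and B are arbitrary constants fixed by the endpoint conditions.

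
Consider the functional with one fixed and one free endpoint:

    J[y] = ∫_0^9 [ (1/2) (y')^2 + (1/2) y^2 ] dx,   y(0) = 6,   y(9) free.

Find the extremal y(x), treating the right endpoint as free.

The Lagrangian L = (1/2) (y')^2 + (1/2) y^2 gives
    ∂L/∂y = 1 y,   ∂L/∂y' = y'.
Euler-Lagrange: y'' − y = 0.
With k = 1, the general solution is
    y(x) = A cosh(x) + B sinh(x).
Fixed left endpoint y(0) = 6 ⇒ A = 6.
The right endpoint x = 9 is free, so the natural (transversality) condition is ∂L/∂y' |_{x=9} = 0, i.e. y'(9) = 0.
Compute y'(x) = A k sinh(k x) + B k cosh(k x), so
    y'(9) = A k sinh(k·9) + B k cosh(k·9) = 0
    ⇒ B = −A tanh(k·9) = − 6 tanh(1·9).
Therefore the extremal is
    y(x) = 6 cosh(1 x) − 6 tanh(1·9) sinh(1 x).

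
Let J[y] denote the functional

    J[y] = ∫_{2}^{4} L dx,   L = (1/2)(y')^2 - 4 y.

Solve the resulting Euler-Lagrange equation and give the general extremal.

The Lagrangian is L = (1/2)(y')^2 - 4 y.
∂L/∂y = -4.
∂L/∂y' = y'.
The Euler-Lagrange equation d/dx(∂L/∂y') − ∂L/∂y = 0 becomes:
    y'' + 4 = 0
General solution: y(x) = -2 x^2 + A x + B, where A and B are arbitrary constants fixed by the endpoint conditions.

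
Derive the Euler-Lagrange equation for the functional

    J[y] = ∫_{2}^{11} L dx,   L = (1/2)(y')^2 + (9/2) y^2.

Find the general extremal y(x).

The Lagrangian is L = (1/2)(y')^2 + (9/2) y^2.
∂L/∂y = 9y.
∂L/∂y' = y'.
The Euler-Lagrange equation d/dx(∂L/∂y') − ∂L/∂y = 0 becomes:
    y'' - 9 y = 0
General solution: y(x) = A e^(3x) + B e^(-3x), where A and B are arbitrary constants fixed by the endpoint conditions.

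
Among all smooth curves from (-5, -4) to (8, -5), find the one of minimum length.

Arc-length functional: J[y] = ∫ sqrt(1 + (y')^2) dx.
Lagrangian L = sqrt(1 + (y')^2) has no explicit y dependence, so ∂L/∂y = 0 and the Euler-Lagrange equation gives
    d/dx( y' / sqrt(1 + (y')^2) ) = 0  ⇒  y' / sqrt(1 + (y')^2) = const.
Hence y' is constant, so y(x) is affine.
Fitting the endpoints (-5, -4) and (8, -5):
    slope m = ((-5) − (-4)) / (8 − (-5)) = -1/13,
    intercept c = (-4) − m·(-5) = -57/13.
Extremal: y(x) = (-1/13) x - 57/13.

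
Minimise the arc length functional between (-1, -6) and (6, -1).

Arc-length functional: J[y] = ∫ sqrt(1 + (y')^2) dx.
Lagrangian L = sqrt(1 + (y')^2) has no explicit y dependence, so ∂L/∂y = 0 and the Euler-Lagrange equation gives
    d/dx( y' / sqrt(1 + (y')^2) ) = 0  ⇒  y' / sqrt(1 + (y')^2) = const.
Hence y' is constant, so y(x) is affine.
Fitting the endpoints (-1, -6) and (6, -1):
    slope m = ((-1) − (-6)) / (6 − (-1)) = 5/7,
    intercept c = (-6) − m·(-1) = -37/7.
Extremal: y(x) = (5/7) x - 37/7.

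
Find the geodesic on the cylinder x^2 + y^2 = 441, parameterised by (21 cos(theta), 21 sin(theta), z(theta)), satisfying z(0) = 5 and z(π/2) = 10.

Parameterise the cylinder of radius R = 21 as
    r(θ) = (21 cos θ, 21 sin θ, z(θ)).
The arc-length element is
    ds = sqrt(441 + (dz/dθ)^2) dθ,
so the Lagrangian is L = sqrt(441 + z'^2).
L depends on z' only, not on z or θ, so ∂L/∂z = 0 and
    ∂L/∂z' = z' / sqrt(441 + z'^2).
The Euler-Lagrange equation gives
    d/dθ( z' / sqrt(441 + z'^2) ) = 0,
so z' is constant. Integrating once:
    z(θ) = a θ + b,
a helix on the cylinder (a straight line when the cylinder is unrolled). The constants a, b are determined by the endpoint conditions.
With endpoint conditions z(0) = 5 and z(π/2) = 10: from z(0) = b we get b = 5, and a·π/2 + 5 = 10 gives a = 10/π, so
    z(θ) = (10/π) θ + 5.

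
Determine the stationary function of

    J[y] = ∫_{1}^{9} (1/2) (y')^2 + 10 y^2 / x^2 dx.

The Lagrangian is L = (1/2) (y')^2 + 10 y^2 / x^2.
Compute ∂L/∂y = 20y/x^2, ∂L/∂y' = y'.
The Euler-Lagrange equation d/dx(∂L/∂y') − ∂L/∂y = 0 reduces to
    y'' − 20/x^2 · y = 0  (x > 0).
Its general solution is
    y(x) = A x^5 + B x^(-4),
with A, B fixed by the endpoint conditions.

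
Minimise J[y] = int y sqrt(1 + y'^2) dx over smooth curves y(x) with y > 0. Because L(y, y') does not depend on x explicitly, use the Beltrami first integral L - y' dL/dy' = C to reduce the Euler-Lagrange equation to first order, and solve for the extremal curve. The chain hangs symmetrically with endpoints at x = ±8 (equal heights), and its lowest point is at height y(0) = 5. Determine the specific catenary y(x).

The Lagrangian L(y, y') = y sqrt(1 + y'^2) has no explicit x dependence, so the Beltrami identity applies:
    L − y' ∂L/∂y' = C.
Compute ∂L/∂y' = y · y' / sqrt(1 + y'^2). Then
    L − y' ∂L/∂y'
    = y sqrt(1 + y'^2) − y · y'^2 / sqrt(1 + y'^2)
    = y (1 + y'^2 − y'^2) / sqrt(1 + y'^2)
    = y / sqrt(1 + y'^2) = C.
Squaring gives y^2 = C^2 (1 + y'^2), i.e.
    y'^2 = y^2 / C^2 − 1.
Separating variables,
    dy / sqrt(y^2 − C^2) = dx / C,
and integrating gives arccosh(y / C) = (x − a)/C, so
    y(x) = C cosh((x − a)/C),
the catenary. The constants C and a are fixed by the two endpoint conditions (and, for the hanging-chain problem, the length constraint selects C).
Now fit the given data. The endpoints x = ±8 are symmetric at equal height, so the catenary is even about its minimum: a = 0 and y(x) = C cosh(x/C). The lowest point is y(0) = C cosh(0) = C, and we are told y(0) = 5, so C = 5. Therefore
    y(x) = 5 cosh(x/5),
and at the endpoints
    y(±8) = 5 cosh(8/5).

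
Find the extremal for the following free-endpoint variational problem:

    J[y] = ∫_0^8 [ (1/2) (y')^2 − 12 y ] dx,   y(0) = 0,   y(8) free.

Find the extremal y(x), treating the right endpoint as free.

The Lagrangian L = (1/2) (y')^2 − 12 y gives
    ∂L/∂y = −12,   ∂L/∂y' = y'.
Euler-Lagrange: d/dx(y') − (−12) = 0, i.e. y'' + 12 = 0, so
    y(x) = −(12/2) x^2 + C1 x + C2.
Fixed left endpoint y(0) = 0 ⇒ C2 = 0.
The right endpoint x = 8 is free, so the natural (transversality) condition is ∂L/∂y' |_{x=8} = 0, i.e. y'(8) = 0.
Compute y'(x) = −12 x + C1, so y'(8) = −96 + C1 = 0 ⇒ C1 = 96.
Therefore the extremal is
    y(x) = −6 x^2 + 96 x.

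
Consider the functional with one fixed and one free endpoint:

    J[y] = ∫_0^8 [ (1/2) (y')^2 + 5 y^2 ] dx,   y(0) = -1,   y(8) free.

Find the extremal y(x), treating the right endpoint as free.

The Lagrangian L = (1/2) (y')^2 + 5 y^2 gives
    ∂L/∂y = 10 y,   ∂L/∂y' = y'.
Euler-Lagrange: y'' − 10 y = 0.
With k = sqrt(10), the general solution is
    y(x) = A cosh(sqrt(10) x) + B sinh(sqrt(10) x).
Fixed left endpoint y(0) = -1 ⇒ A = -1.
The right endpoint x = 8 is free, so the natural (transversality) condition is ∂L/∂y' |_{x=8} = 0, i.e. y'(8) = 0.
Compute y'(x) = A k sinh(k x) + B k cosh(k x), so
    y'(8) = A k sinh(k·8) + B k cosh(k·8) = 0
    ⇒ B = −A tanh(k·8) = tanh(sqrt(10)·8).
Therefore the extremal is
    y(x) = −cosh(sqrt(10) x) + tanh(sqrt(10)·8) sinh(sqrt(10) x).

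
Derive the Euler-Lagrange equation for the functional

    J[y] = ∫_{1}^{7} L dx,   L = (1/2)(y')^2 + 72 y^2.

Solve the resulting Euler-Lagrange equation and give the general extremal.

The Lagrangian is L = (1/2)(y')^2 + 72 y^2.
∂L/∂y = 144y.
∂L/∂y' = y'.
The Euler-Lagrange equation d/dx(∂L/∂y') − ∂L/∂y = 0 becomes:
    y'' - 144 y = 0
General solution: y(x) = A e^(12x) + B e^(-12x), where A and B are arbitrary constants fixed by the endpoint conditions.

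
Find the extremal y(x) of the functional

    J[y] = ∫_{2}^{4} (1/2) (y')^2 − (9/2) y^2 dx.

The Lagrangian is L = (1/2) (y')^2 − (9/2) y^2.
Compute ∂L/∂y = -9y, ∂L/∂y' = y'.
The Euler-Lagrange equation d/dx(∂L/∂y') − ∂L/∂y = 0 reduces to
    y'' + 9 y = 0.
Its general solution is
    y(x) = A sin(3x) + B cos(3x),
with A, B fixed by the endpoint conditions.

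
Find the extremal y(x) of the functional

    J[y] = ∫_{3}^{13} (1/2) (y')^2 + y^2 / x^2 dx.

The Lagrangian is L = (1/2) (y')^2 + y^2 / x^2.
Compute ∂L/∂y = 2y/x^2, ∂L/∂y' = y'.
The Euler-Lagrange equation d/dx(∂L/∂y') − ∂L/∂y = 0 reduces to
    y'' − 2/x^2 · y = 0  (x > 0).
Its general solution is
    y(x) = A x^2 + B / x,
with A, B fixed by the endpoint conditions.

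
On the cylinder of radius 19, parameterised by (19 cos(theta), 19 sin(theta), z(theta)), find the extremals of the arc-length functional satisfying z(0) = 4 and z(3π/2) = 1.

Parameterise the cylinder of radius R = 19 as
    r(θ) = (19 cos θ, 19 sin θ, z(θ)).
The arc-length element is
    ds = sqrt(361 + (dz/dθ)^2) dθ,
so the Lagrangian is L = sqrt(361 + z'^2).
L depends on z' only, not on z or θ, so ∂L/∂z = 0 and
    ∂L/∂z' = z' / sqrt(361 + z'^2).
The Euler-Lagrange equation gives
    d/dθ( z' / sqrt(361 + z'^2) ) = 0,
so z' is constant. Integrating once:
    z(θ) = a θ + b,
a helix on the cylinder (a straight line when the cylinder is unrolled). The constants a, b are determined by the endpoint conditions.
With endpoint conditions z(0) = 4 and z(3π/2) = 1: from z(0) = b we get b = 4, and a·3π/2 + 4 = 1 gives a = -2/π, so
    z(θ) = (-2/π) θ + 4.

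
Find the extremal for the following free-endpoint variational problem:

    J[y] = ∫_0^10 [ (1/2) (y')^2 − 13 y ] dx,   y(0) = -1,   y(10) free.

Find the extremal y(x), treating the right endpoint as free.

The Lagrangian L = (1/2) (y')^2 − 13 y gives
    ∂L/∂y = −13,   ∂L/∂y' = y'.
Euler-Lagrange: d/dx(y') − (−13) = 0, i.e. y'' + 13 = 0, so
    y(x) = −(13/2) x^2 + C1 x + C2.
Fixed left endpoint y(0) = -1 ⇒ C2 = -1.
The right endpoint x = 10 is free, so the natural (transversality) condition is ∂L/∂y' |_{x=10} = 0, i.e. y'(10) = 0.
Compute y'(x) = −13 x + C1, so y'(10) = −130 + C1 = 0 ⇒ C1 = 130.
Therefore the extremal is
    y(x) = −(13/2) x^2 + 130 x − 1.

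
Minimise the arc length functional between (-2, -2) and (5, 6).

Arc-length functional: J[y] = ∫ sqrt(1 + (y')^2) dx.
Lagrangian L = sqrt(1 + (y')^2) has no explicit y dependence, so ∂L/∂y = 0 and the Euler-Lagrange equation gives
    d/dx( y' / sqrt(1 + (y')^2) ) = 0  ⇒  y' / sqrt(1 + (y')^2) = const.
Hence y' is constant, so y(x) is affine.
Fitting the endpoints (-2, -2) and (5, 6):
    slope m = (6 − (-2)) / (5 − (-2)) = 8/7,
    intercept c = (-2) − m·(-2) = 2/7.
Extremal: y(x) = (8/7) x + 2/7.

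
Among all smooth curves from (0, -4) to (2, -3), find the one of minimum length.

Arc-length functional: J[y] = ∫ sqrt(1 + (y')^2) dx.
Lagrangian L = sqrt(1 + (y')^2) has no explicit y dependence, so ∂L/∂y = 0 and the Euler-Lagrange equation gives
    d/dx( y' / sqrt(1 + (y')^2) ) = 0  ⇒  y' / sqrt(1 + (y')^2) = const.
Hence y' is constant, so y(x) is affine.
Fitting the endpoints (0, -4) and (2, -3):
    slope m = ((-3) − (-4)) / (2 − 0) = 1/2,
    intercept c = (-4) − m·0 = -4.
Extremal: y(x) = (1/2) x - 4.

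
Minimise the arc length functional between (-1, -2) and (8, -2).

Arc-length functional: J[y] = ∫ sqrt(1 + (y')^2) dx.
Lagrangian L = sqrt(1 + (y')^2) has no explicit y dependence, so ∂L/∂y = 0 and the Euler-Lagrange equation gives
    d/dx( y' / sqrt(1 + (y')^2) ) = 0  ⇒  y' / sqrt(1 + (y')^2) = const.
Hence y' is constant, so y(x) is affine.
Fitting the endpoints (-1, -2) and (8, -2):
    slope m = ((-2) − (-2)) / (8 − (-1)) = 0,
    intercept c = (-2) − m·(-1) = -2.
Extremal: y(x) = -2.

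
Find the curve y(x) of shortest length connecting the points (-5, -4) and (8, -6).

Arc-length functional: J[y] = ∫ sqrt(1 + (y')^2) dx.
Lagrangian L = sqrt(1 + (y')^2) has no explicit y dependence, so ∂L/∂y = 0 and the Euler-Lagrange equation gives
    d/dx( y' / sqrt(1 + (y')^2) ) = 0  ⇒  y' / sqrt(1 + (y')^2) = const.
Hence y' is constant, so y(x) is affine.
Fitting the endpoints (-5, -4) and (8, -6):
    slope m = ((-6) − (-4)) / (8 − (-5)) = -2/13,
    intercept c = (-4) − m·(-5) = -62/13.
Extremal: y(x) = (-2/13) x - 62/13.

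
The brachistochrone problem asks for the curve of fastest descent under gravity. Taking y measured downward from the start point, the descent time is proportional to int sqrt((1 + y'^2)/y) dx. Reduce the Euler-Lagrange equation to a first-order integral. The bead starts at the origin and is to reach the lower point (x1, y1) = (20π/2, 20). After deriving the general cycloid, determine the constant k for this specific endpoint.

The Lagrangian L = sqrt((1 + y'^2) / y) has no explicit x dependence, so the Beltrami identity applies:
    L − y' ∂L/∂y' = C.
Compute ∂L/∂y' = y' / sqrt(y (1 + y'^2)).
Substitute:
    sqrt((1 + y'^2)/y) − y'·y' / sqrt(y (1 + y'^2))
    = (1 + y'^2) / sqrt(y (1 + y'^2)) − y'^2 / sqrt(y (1 + y'^2))
    = 1 / sqrt(y (1 + y'^2)) = C.
Squaring and rearranging gives the first integral
    y (1 + y'^2) = 1/C^2 =: k   (constant).
Solving this first-order ODE by the substitution
    y = (k/2)(1 − cos θ)
yields the cycloid parameterisation
    x(θ) = (k/2)(θ − sin θ),   y(θ) = (k/2)(1 − cos θ).
The constant k is fixed by the endpoint condition.
Now fit the given lower endpoint (x1, y1) = (20π/2, 20). At the bottom of the first arch (θ = π), the parametric equations give
    y(π) = (k/2)(1 − cos π) = k,
    x(π) = (k/2)(π − sin π) = kπ/2.
Matching y(π) = 20 gives k = 20, consistent with x(π) = 20π/2. Therefore the specific cycloid is
    x(θ) = (20/2)(θ − sin θ),   y(θ) = (20/2)(1 − cos θ).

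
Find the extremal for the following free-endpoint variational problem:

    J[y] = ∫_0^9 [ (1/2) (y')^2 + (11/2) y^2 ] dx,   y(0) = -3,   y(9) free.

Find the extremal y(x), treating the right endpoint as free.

The Lagrangian L = (1/2) (y')^2 + (11/2) y^2 gives
    ∂L/∂y = 11 y,   ∂L/∂y' = y'.
Euler-Lagrange: y'' − 11 y = 0.
With k = sqrt(11), the general solution is
    y(x) = A cosh(sqrt(11) x) + B sinh(sqrt(11) x).
Fixed left endpoint y(0) = -3 ⇒ A = -3.
The right endpoint x = 9 is free, so the natural (transversality) condition is ∂L/∂y' |_{x=9} = 0, i.e. y'(9) = 0.
Compute y'(x) = A k sinh(k x) + B k cosh(k x), so
    y'(9) = A k sinh(k·9) + B k cosh(k·9) = 0
    ⇒ B = −A tanh(k·9) = 3 tanh(sqrt(11)·9).
Therefore the extremal is
    y(x) = −3 cosh(sqrt(11) x) + 3 tanh(sqrt(11)·9) sinh(sqrt(11) x).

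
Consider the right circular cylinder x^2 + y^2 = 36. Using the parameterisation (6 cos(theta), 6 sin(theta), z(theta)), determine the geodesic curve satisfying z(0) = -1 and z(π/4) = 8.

Parameterise the cylinder of radius R = 6 as
    r(θ) = (6 cos θ, 6 sin θ, z(θ)).
The arc-length element is
    ds = sqrt(36 + (dz/dθ)^2) dθ,
so the Lagrangian is L = sqrt(36 + z'^2).
L depends on z' only, not on z or θ, so ∂L/∂z = 0 and
    ∂L/∂z' = z' / sqrt(36 + z'^2).
The Euler-Lagrange equation gives
    d/dθ( z' / sqrt(36 + z'^2) ) = 0,
so z' is constant. Integrating once:
    z(θ) = a θ + b,
a helix on the cylinder (a straight line when the cylinder is unrolled). The constants a, b are determined by the endpoint conditions.
With endpoint conditions z(0) = -1 and z(π/4) = 8: from z(0) = b we get b = -1, and a·π/4 + -1 = 8 gives a = 36/π, so
    z(θ) = (36/π) θ − 1.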